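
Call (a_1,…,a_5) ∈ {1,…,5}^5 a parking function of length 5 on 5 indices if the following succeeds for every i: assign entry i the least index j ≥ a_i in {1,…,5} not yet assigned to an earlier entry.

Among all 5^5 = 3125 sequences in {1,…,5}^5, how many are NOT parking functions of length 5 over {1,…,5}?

1829

|PF| = 1·6^4 = 1·1296 = 1296
E.g. (5,3,4,3,3) → sorted (3,3,3,4,5): b_1=3>1, not a PF.
Total 3125; non-PF = 3125−1296 = 1829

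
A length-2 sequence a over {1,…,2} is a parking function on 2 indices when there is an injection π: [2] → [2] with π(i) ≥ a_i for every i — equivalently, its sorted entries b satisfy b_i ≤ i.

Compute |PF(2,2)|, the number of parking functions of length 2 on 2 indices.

|PF(2,2)| = (3−2)·3^(2−1) = 1×3 = 3 (Konheim–Weiss)
Example (1,1) → sorted (1,1): b_i ≤ i ∀i, a PF.

3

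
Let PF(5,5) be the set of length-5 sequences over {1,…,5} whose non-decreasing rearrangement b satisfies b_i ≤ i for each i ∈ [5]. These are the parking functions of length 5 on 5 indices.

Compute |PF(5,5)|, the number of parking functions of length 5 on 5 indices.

1296

|PF(5,5)| = (6−5)·6^(5−1) = 1 · 1296 = 1296 (Pollak)
Example (3,5,2,1,1) → sorted (1,1,2,3,5): b_i ≤ i ∀i, a PF.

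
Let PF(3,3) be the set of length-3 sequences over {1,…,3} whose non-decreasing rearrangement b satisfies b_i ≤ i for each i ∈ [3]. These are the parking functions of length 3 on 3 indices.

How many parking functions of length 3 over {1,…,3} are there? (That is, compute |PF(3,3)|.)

16

#PF = (4−3)·4^(3−1) = 1·16 = 16 (Pollak)
E.g. (3,1,2) → sorted (1,2,3): b_i ≤ i ∀i, a PF.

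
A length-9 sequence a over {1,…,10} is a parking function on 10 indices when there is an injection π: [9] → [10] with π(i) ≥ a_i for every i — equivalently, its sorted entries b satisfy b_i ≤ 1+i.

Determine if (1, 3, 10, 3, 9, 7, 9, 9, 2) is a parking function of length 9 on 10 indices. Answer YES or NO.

NO

Rearranged: b = (1, 2, 3, 3, 7, 9, 9, 9, 10).
  b_1=1 ≤ 2
  b_2=2 ≤ 3
  b_3=3 ≤ 4
  b_4=3 ≤ 5
  b_5=7 > 6
  fails at i=5 ⇒ NO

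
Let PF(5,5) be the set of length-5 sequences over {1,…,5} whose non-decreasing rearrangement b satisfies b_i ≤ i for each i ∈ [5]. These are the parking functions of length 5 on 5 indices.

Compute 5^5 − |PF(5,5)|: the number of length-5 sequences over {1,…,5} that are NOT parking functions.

1829

|PF(5,5)| = 1·6^4 = 1·1296 = 1296 (Konheim–Weiss)
One tuple (5,4,5,4,5) → sorted (4,4,5,5,5): b_1=4>1, not a PF.
5^5 − 1296 = 3125 − 1296 = 1829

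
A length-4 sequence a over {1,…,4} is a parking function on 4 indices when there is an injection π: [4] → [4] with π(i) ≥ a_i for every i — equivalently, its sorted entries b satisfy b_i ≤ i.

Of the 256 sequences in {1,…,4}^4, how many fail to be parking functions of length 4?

Count = (4−4+1)·(4+1)^(4−1) = 1 · 125 = 125 (Konheim–Weiss)
One tuple (4,3,4,3) → sorted (3,3,4,4): b_1=3>1, not a PF.
So 256 − 125 = 131 fail.

131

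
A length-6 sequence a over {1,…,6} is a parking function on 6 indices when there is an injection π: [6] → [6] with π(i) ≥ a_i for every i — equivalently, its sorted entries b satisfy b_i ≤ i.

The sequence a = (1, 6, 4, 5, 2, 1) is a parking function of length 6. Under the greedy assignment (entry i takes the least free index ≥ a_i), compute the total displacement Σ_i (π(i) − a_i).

Σπ = 6·7/2 = 21 (π permutes [6]); Σa = 1+6+4+5+2+1 = 19; disp = 21−19 = 2.

2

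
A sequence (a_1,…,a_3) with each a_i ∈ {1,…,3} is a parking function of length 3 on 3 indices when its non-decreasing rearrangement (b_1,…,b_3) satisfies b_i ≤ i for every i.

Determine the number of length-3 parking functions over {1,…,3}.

|PF| = (3−3+1)·(3+1)^(3−1) = 1×16 = 16 [KW]
One tuple (2,1,2) → sorted (1,2,2): b_i ≤ i ∀i, a PF.

16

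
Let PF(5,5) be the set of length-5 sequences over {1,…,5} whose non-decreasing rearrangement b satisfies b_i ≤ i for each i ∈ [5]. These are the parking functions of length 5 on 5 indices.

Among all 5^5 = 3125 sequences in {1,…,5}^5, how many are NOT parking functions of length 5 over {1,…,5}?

|PF(5,5)| = (5−5+1)·(5+1)^(5−1) = 1 · 1296 = 1296 (Konheim–Weiss)
Check (1,5,4,4,4) → sorted (1,4,4,4,5): b_2=4>2, not a PF.
5^5 − 1296 = 3125 − 1296 = 1829

1829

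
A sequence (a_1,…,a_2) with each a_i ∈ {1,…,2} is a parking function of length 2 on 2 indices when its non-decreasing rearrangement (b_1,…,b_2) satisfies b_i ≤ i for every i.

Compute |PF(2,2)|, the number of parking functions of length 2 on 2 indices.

|PF(2,2)| = (2+1−2)·(2+1)^{2−1} = 1 · 3 = 3 (Konheim–Weiss)
One tuple (1,2) → sorted (1,2): b_i ≤ i ∀i, a PF.

3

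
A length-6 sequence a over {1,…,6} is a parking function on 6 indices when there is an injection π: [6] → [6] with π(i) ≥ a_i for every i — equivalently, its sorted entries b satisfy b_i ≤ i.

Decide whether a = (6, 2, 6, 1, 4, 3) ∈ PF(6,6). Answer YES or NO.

Order a: b = (1, 2, 3, 4, 6, 6).
  b_1=1 ≤ 1
  b_2=2 ≤ 2
  b_3=3 ≤ 3
  b_4=4 ≤ 4
  b_5=6 > 5
  fails at i=5 ⇒ NO

NO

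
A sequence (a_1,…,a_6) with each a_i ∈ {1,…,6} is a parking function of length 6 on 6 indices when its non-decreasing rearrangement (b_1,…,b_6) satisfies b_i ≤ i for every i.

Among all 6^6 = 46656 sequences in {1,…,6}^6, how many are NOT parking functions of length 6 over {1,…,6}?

Count = (6−6+1)·(6+1)^(6−1) = 1×16807 = 16807
Example (5,6,6,6,6,5) → sorted (5,5,6,6,6,6): b_1=5>1, not a PF.
Total 46656; non-PF = 46656−16807 = 29849

29849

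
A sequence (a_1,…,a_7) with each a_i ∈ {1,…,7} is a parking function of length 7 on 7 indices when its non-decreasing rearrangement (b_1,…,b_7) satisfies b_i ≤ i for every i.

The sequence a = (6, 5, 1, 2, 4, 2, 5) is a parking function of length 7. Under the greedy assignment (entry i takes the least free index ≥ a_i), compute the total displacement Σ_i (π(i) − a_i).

3

Σπ = 28 ({1..7} each once); Σa = 6+5+1+2+4+2+5 = 25; disp = 28−25 = 3.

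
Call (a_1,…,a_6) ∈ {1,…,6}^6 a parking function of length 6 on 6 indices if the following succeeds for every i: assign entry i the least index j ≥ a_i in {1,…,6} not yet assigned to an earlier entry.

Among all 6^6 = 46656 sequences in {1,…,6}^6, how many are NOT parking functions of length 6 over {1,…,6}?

Count = (6−6+1)·(6+1)^(6−1) = 1·16807 = 16807 [KW]
Example (5,5,6,4,5,5) → sorted (4,5,5,5,5,6): b_1=4>1, not a PF.
6^6 − 16807 = 46656 − 16807 = 29849

29849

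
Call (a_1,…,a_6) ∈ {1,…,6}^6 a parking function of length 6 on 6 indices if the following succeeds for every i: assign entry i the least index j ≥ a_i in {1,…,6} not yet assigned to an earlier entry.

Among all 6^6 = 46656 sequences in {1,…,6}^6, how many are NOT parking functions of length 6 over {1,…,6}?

|PF| = (6−6+1)·(6+1)^(6−1) = 1·16807 = 16807 (Pollak)
One tuple (6,3,2,6,2,5) → sorted (2,2,3,5,6,6): b_1=2>1, not a PF.
So 46656 − 16807 = 29849 fail.

29849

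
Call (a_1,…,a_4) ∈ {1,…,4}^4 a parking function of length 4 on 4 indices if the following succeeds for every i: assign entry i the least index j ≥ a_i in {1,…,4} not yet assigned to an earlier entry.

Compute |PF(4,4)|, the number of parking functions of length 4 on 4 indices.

|PF(4,4)| = (4−4+1)·(4+1)^(4−1) = 1·125 = 125
E.g. (4,2,1,1) → sorted (1,1,2,4): b_i ≤ i ∀i, a PF.

125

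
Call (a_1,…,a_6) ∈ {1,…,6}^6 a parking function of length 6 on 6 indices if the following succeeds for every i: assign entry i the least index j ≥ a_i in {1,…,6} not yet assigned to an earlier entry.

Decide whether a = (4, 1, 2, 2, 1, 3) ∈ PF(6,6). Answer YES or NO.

YES

Sorted: b = (1, 1, 2, 2, 3, 4).
  b_1=1 ≤ 1
  b_2=1 ≤ 2
  b_3=2 ≤ 3
  b_4=2 ≤ 4
  b_5=3 ≤ 5
  b_6=4 ≤ 6
All bounds hold ⇒ YES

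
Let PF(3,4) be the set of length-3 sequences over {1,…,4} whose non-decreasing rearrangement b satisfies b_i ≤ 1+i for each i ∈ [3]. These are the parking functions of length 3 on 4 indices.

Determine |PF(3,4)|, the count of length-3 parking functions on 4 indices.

|PF(3,4)| = (4+1−3)·(4+1)^{3−1} = 2·25 = 50
One tuple (2,4,1) → sorted (1,2,4): b_i ≤ 1+i ∀i, a PF.

50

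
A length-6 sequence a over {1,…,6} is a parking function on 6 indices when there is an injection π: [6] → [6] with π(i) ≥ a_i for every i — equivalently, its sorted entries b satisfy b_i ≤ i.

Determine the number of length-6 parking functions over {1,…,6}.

16807

|PF(6,6)| = (6−6+1)·(6+1)^(6−1) = 1 · 16807 = 16807
Example (2,1,1,4,3,4) → sorted (1,1,2,3,4,4): b_i ≤ i ∀i, a PF.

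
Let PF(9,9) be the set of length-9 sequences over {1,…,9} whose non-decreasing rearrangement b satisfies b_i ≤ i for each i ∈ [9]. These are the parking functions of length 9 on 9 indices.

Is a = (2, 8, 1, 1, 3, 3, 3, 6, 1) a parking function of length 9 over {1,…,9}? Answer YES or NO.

YES

Order a: b = (1, 1, 1, 2, 3, 3, 3, 6, 8).
  b_1=1 ≤ 1
  b_2=1 ≤ 2
  b_3=1 ≤ 3
  b_4=2 ≤ 4
  b_5=3 ≤ 5
  b_6=3 ≤ 6
  b_7=3 ≤ 7
  b_8=6 ≤ 8
  b_9=8 ≤ 9
All bounds hold ⇒ YES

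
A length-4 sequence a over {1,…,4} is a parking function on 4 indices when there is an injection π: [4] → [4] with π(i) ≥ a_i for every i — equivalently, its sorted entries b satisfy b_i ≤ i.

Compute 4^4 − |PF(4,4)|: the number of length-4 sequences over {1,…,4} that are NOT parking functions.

131

|PF| = 1·5^3 = 1·125 = 125 (Konheim–Weiss)
Check (4,1,4,1) → sorted (1,1,4,4): b_3=4>3, not a PF.
4^4 − 125 = 256 − 125 = 131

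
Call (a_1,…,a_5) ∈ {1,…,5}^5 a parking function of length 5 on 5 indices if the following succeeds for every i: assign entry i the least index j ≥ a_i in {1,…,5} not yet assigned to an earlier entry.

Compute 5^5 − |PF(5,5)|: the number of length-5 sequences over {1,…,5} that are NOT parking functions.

1829

#PF = 1·6^4 = 1×1296 = 1296 (Pollak)
Example (2,5,5,4,5) → sorted (2,4,5,5,5): b_1=2>1, not a PF.
So 3125 − 1296 = 1829 fail.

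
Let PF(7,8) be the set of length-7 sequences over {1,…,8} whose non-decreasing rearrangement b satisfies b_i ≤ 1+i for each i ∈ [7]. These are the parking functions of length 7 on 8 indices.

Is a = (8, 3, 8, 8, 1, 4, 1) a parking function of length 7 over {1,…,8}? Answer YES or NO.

NO

Sorted: b = (1, 1, 3, 4, 8, 8, 8).
  b_1=1 ≤ 2
  b_2=1 ≤ 3
  b_3=3 ≤ 4
  b_4=4 ≤ 5
  b_5=8 > 6
  fails at i=5 ⇒ NO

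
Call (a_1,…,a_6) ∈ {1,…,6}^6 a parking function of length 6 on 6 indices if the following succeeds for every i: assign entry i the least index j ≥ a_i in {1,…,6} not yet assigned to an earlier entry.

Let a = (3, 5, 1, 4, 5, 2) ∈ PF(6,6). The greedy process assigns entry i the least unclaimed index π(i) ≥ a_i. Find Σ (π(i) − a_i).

1

Σπ = 21 ({1..6} each once); Σa = 3+5+1+4+5+2 = 20; disp = 21−20 = 1.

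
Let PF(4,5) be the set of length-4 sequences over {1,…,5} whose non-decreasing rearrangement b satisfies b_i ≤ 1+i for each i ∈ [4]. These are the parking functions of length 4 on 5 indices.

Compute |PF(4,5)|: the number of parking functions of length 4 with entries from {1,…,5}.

432

Count = (6−4)·6^(4−1) = 2 · 216 = 432 [KW]
E.g. (2,2,3,3) → sorted (2,2,3,3): b_i ≤ 1+i ∀i, a PF.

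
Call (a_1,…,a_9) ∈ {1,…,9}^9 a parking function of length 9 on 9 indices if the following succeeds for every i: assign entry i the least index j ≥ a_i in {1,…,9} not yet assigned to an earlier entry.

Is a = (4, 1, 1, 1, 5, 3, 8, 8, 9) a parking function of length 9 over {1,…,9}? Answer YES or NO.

Order a: b = (1, 1, 1, 3, 4, 5, 8, 8, 9).
  b_1=1 ≤ 1
  b_2=1 ≤ 2
  b_3=1 ≤ 3
  b_4=3 ≤ 4
  b_5=4 ≤ 5
  b_6=5 ≤ 6
  b_7=8 > 7
  fails at i=7 ⇒ NO

NO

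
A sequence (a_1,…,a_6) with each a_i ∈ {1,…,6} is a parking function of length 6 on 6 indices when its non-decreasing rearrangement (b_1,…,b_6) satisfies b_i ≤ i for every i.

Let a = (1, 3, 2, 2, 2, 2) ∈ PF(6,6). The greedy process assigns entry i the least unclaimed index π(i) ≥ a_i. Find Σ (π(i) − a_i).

9

Σπ = 21 ({1..6} each once); Σa = 1+3+2+2+2+2 = 12; disp = 21−12 = 9.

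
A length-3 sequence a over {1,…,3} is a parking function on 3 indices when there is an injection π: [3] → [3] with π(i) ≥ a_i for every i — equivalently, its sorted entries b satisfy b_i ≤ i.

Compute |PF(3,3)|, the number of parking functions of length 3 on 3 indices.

Count = (3+1−3)·(3+1)^{3−1} = 1·16 = 16 (Konheim–Weiss)
E.g. (2,3,1) → sorted (1,2,3): b_i ≤ i ∀i, a PF.

16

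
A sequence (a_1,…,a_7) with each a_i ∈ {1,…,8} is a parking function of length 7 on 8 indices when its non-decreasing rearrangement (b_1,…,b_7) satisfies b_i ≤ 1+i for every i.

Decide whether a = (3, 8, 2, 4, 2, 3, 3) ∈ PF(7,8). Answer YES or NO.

YES

Sorted: b = (2, 2, 3, 3, 3, 4, 8).
  b_1=2 ≤ 2
  b_2=2 ≤ 3
  b_3=3 ≤ 4
  b_4=3 ≤ 5
  b_5=3 ≤ 6
  b_6=4 ≤ 7
  b_7=8 ≤ 8
All bounds hold ⇒ YES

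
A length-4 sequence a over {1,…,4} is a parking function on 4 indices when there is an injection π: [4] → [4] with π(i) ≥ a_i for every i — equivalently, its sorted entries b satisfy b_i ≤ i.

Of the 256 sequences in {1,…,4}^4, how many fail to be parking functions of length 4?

|PF| = (4−4+1)·(4+1)^(4−1) = 1 · 125 = 125 (Pollak)
Example (3,3,4,2) → sorted (2,3,3,4): b_1=2>1, not a PF.
4^4 − 125 = 256 − 125 = 131

131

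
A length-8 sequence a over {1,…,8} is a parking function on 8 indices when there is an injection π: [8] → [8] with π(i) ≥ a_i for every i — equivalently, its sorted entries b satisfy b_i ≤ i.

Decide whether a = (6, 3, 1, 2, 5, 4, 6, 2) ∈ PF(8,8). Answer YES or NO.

YES

Rearranged: b = (1, 2, 2, 3, 4, 5, 6, 6).
  b_1=1 ≤ 1
  b_2=2 ≤ 2
  b_3=2 ≤ 3
  b_4=3 ≤ 4
  b_5=4 ≤ 5
  b_6=5 ≤ 6
  b_7=6 ≤ 7
  b_8=6 ≤ 8
All bounds hold ⇒ YES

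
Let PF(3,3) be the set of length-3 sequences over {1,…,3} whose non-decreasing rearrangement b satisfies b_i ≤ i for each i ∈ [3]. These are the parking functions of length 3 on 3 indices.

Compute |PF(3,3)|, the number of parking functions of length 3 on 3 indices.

16

|PF(3,3)| = (3+1−3)·(3+1)^{3−1} = 1·16 = 16 (Konheim–Weiss)
Example (3,1,2) → sorted (1,2,3): b_i ≤ i ∀i, a PF.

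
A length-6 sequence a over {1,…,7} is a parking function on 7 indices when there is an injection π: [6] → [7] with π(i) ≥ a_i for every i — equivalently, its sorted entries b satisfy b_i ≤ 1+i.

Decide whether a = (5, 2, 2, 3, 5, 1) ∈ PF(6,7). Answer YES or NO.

Rearranged: b = (1, 2, 2, 3, 5, 5).
  b_1=1 ≤ 2
  b_2=2 ≤ 3
  b_3=2 ≤ 4
  b_4=3 ≤ 5
  b_5=5 ≤ 6
  b_6=5 ≤ 7
All bounds hold ⇒ YES

YES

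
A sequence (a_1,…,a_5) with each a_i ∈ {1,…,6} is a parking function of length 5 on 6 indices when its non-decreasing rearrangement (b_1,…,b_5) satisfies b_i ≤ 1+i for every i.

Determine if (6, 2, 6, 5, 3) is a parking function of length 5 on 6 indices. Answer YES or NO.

Sorted: b = (2, 3, 5, 6, 6).
  b_1=2 ≤ 2
  b_2=3 ≤ 3
  b_3=5 > 4
  fails at i=3 ⇒ NO

NO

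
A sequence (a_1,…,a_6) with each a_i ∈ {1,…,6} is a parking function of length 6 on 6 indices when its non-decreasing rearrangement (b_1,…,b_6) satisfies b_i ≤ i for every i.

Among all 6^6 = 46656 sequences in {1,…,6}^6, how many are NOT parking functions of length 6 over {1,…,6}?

|PF(6,6)| = (6+1−6)·(6+1)^{6−1} = 1·16807 = 16807 (Pollak)
E.g. (5,1,6,2,6,6) → sorted (1,2,5,6,6,6): b_3=5>3, not a PF.
So 46656 − 16807 = 29849 fail.

29849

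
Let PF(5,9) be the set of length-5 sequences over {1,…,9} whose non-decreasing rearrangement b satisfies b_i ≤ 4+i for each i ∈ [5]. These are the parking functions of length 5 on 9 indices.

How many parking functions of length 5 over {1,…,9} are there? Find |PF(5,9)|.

50000

Count = (9−5+1)·(9+1)^(5−1) = 5 · 10000 = 50000 (Konheim–Weiss)
Check (2,4,3,4,4) → sorted (2,3,4,4,4): b_i ≤ 4+i ∀i, a PF.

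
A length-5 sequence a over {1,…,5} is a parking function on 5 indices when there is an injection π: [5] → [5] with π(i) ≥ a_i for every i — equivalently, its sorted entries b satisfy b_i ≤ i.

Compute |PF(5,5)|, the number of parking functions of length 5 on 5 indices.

Count = (5+1−5)·(5+1)^{5−1} = 1·1296 = 1296 (Pollak)
E.g. (3,5,1,3,1) → sorted (1,1,3,3,5): b_i ≤ i ∀i, a PF.

1296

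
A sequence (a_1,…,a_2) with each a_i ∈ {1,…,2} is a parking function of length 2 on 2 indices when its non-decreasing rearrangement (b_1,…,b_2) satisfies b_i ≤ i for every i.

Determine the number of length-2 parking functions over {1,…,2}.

|PF| = 1·3^1 = 1 · 3 = 3 (Konheim–Weiss)
One tuple (2,1) → sorted (1,2): b_i ≤ i ∀i, a PF.

3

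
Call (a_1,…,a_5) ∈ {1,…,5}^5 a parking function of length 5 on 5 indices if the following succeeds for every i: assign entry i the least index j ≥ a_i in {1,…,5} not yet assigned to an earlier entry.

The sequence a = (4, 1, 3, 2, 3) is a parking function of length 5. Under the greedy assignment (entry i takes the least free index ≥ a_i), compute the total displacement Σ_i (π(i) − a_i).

2

Σπ(i) = 1+…+5 = 15; Σa = 4+1+3+2+3 = 13; disp = 15−13 = 2.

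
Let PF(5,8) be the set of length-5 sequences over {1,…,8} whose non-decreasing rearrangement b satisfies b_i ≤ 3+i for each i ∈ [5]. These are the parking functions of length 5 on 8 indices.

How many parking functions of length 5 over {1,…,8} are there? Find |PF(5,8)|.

|PF(5,8)| = (9−5)·9^(5−1) = 4·6561 = 26244 (Konheim–Weiss)
Check (3,7,2,2,3) → sorted (2,2,3,3,7): b_i ≤ 3+i ∀i, a PF.

26244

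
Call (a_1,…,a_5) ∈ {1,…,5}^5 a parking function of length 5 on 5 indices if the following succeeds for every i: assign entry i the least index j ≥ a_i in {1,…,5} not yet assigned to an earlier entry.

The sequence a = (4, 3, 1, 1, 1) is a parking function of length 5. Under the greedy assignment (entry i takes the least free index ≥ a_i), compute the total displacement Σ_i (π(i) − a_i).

Σπ = 5·6/2 = 15 (π permutes [5]); Σa = 4+3+1+1+1 = 10; disp = 15−10 = 5.

5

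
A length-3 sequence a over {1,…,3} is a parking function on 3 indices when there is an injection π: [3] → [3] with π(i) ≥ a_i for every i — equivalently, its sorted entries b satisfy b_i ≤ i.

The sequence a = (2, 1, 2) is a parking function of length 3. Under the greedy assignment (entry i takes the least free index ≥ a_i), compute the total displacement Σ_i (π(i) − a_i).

1

Σπ(i) = 1+…+3 = 6; Σa = 2+1+2 = 5; disp = 6−5 = 1.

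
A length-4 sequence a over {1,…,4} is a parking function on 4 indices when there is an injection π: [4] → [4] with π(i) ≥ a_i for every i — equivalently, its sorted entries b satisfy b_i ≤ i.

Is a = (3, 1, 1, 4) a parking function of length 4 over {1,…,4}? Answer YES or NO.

YES

Order a: b = (1, 1, 3, 4).
  b_1=1 ≤ 1
  b_2=1 ≤ 2
  b_3=3 ≤ 3
  b_4=4 ≤ 4
All bounds hold ⇒ YES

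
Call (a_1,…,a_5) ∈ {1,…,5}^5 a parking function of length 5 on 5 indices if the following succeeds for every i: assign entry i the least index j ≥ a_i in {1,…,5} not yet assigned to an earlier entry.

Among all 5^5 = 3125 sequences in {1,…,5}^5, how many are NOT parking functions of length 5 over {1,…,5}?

Count = 1·6^4 = 1×1296 = 1296 (Konheim–Weiss)
E.g. (5,4,4,2,5) → sorted (2,4,4,5,5): b_1=2>1, not a PF.
Total 3125; non-PF = 3125−1296 = 1829

1829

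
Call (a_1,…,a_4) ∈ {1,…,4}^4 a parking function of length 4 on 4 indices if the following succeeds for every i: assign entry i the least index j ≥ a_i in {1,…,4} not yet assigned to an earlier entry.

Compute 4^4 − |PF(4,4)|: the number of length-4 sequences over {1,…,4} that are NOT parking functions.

|PF| = (5−4)·5^(4−1) = 1 · 125 = 125 (Konheim–Weiss)
E.g. (3,1,4,4) → sorted (1,3,4,4): b_2=3>2, not a PF.
So 256 − 125 = 131 fail.

131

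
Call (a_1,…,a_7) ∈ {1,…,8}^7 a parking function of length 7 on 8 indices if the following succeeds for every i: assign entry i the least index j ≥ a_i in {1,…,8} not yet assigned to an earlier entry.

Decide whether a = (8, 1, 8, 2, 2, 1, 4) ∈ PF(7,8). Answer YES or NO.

NO

Rearranged: b = (1, 1, 2, 2, 4, 8, 8).
  b_1=1 ≤ 2
  b_2=1 ≤ 3
  b_3=2 ≤ 4
  b_4=2 ≤ 5
  b_5=4 ≤ 6
  b_6=8 > 7
  fails at i=6 ⇒ NO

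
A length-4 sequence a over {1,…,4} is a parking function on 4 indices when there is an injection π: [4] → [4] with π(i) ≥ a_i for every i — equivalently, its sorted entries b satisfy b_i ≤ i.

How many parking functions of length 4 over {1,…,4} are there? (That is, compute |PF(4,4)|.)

125

Count = 1·5^3 = 1·125 = 125
E.g. (1,2,4,2) → sorted (1,2,2,4): b_i ≤ i ∀i, a PF.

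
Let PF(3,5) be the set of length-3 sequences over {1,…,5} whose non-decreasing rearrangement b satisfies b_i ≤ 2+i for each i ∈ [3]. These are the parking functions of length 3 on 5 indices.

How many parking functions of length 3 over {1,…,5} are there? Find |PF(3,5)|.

108

#PF = 3·6^2 = 3×36 = 108
Example (5,1,2) → sorted (1,2,5): b_i ≤ 2+i ∀i, a PF.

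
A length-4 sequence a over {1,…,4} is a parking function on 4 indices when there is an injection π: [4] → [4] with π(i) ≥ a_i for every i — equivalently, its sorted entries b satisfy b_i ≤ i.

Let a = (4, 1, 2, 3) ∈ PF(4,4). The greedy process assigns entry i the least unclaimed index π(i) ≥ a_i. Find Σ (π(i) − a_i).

0

Σπ = 10 ({1..4} each once); Σa = 4+1+2+3 = 10; disp = 10−10 = 0.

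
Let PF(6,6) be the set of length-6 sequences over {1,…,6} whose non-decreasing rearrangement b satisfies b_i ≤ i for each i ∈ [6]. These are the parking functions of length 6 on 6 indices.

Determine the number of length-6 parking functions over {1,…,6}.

16807

|PF(6,6)| = (6−6+1)·(6+1)^(6−1) = 1 · 16807 = 16807 (Konheim–Weiss)
Example (3,4,1,5,2,6) → sorted (1,2,3,4,5,6): b_i ≤ i ∀i, a PF.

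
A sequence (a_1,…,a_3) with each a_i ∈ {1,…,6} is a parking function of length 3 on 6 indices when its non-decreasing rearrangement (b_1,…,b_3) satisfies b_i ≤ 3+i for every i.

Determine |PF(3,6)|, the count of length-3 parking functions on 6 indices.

#PF = (6−3+1)·(6+1)^(3−1) = 4·49 = 196 (Pollak)
One tuple (1,4,1) → sorted (1,1,4): b_i ≤ 3+i ∀i, a PF.

196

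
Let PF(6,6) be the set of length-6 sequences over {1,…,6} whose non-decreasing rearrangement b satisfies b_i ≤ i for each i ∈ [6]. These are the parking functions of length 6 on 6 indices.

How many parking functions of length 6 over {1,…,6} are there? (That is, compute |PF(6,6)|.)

#PF = 1·7^5 = 1·16807 = 16807 (Pollak)
Example (1,2,1,2,6,3) → sorted (1,1,2,2,3,6): b_i ≤ i ∀i, a PF.

16807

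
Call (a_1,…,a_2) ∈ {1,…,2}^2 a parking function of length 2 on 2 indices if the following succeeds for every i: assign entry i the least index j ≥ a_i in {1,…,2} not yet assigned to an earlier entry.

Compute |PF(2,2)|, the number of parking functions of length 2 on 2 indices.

|PF(2,2)| = (3−2)·3^(2−1) = 1 · 3 = 3
One tuple (2,1) → sorted (1,2): b_i ≤ i ∀i, a PF.

3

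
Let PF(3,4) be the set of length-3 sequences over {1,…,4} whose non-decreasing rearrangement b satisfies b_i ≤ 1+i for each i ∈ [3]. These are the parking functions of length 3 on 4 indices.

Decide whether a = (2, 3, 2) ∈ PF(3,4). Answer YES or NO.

Order a: b = (2, 2, 3).
  b_1=2 ≤ 2
  b_2=2 ≤ 3
  b_3=3 ≤ 4
All bounds hold ⇒ YES

YES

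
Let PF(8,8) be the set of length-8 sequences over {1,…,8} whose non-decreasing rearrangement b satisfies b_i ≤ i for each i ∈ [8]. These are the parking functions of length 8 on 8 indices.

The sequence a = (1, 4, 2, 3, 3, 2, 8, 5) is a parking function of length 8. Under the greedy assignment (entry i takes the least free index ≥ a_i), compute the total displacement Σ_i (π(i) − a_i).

Σπ = 8·9/2 = 36 (π permutes [8]); Σa = 1+4+2+3+3+2+8+5 = 28; disp = 36−28 = 8.

8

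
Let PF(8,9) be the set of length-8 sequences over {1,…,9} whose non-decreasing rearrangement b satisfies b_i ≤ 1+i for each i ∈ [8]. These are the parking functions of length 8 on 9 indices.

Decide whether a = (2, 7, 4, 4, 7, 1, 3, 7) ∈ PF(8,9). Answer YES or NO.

Sorted: b = (1, 2, 3, 4, 4, 7, 7, 7).
  b_1=1 ≤ 2
  b_2=2 ≤ 3
  b_3=3 ≤ 4
  b_4=4 ≤ 5
  b_5=4 ≤ 6
  b_6=7 ≤ 7
  b_7=7 ≤ 8
  b_8=7 ≤ 9
All bounds hold ⇒ YES

YES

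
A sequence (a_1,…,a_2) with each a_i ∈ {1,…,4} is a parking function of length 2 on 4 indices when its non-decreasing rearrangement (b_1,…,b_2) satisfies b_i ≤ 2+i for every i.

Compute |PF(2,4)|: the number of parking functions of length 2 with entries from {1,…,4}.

15

#PF = (4−2+1)·(4+1)^(2−1) = 3×5 = 15 (Konheim–Weiss)
E.g. (4,1) → sorted (1,4): b_i ≤ 2+i ∀i, a PF.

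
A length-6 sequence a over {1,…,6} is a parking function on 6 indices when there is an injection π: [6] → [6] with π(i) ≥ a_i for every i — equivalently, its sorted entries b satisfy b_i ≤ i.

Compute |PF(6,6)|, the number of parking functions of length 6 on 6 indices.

Count = (6+1−6)·(6+1)^{6−1} = 1 · 16807 = 16807 [KW]
Check (1,1,4,6,1,1) → sorted (1,1,1,1,4,6): b_i ≤ i ∀i, a PF.

16807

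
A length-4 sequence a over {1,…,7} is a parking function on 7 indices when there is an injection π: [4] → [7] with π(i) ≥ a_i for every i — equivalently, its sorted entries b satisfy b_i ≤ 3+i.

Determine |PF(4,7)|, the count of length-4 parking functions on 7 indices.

|PF| = 4·8^3 = 4×512 = 2048 [KW]
One tuple (1,2,7,2) → sorted (1,2,2,7): b_i ≤ 3+i ∀i, a PF.

2048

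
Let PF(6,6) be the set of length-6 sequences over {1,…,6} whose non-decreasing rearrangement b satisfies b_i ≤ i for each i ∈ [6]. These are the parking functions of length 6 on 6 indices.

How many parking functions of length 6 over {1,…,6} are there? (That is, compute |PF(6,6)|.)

Count = (6+1−6)·(6+1)^{6−1} = 1×16807 = 16807 (Konheim–Weiss)
One tuple (3,5,2,6,1,2) → sorted (1,2,2,3,5,6): b_i ≤ i ∀i, a PF.

16807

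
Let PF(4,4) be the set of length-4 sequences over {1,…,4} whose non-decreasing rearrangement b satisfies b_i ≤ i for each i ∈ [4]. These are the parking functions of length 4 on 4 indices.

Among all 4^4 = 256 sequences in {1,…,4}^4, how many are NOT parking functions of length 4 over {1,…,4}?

131

#PF = (4−4+1)·(4+1)^(4−1) = 1·125 = 125
One tuple (4,3,3,4) → sorted (3,3,4,4): b_1=3>1, not a PF.
4^4 − 125 = 256 − 125 = 131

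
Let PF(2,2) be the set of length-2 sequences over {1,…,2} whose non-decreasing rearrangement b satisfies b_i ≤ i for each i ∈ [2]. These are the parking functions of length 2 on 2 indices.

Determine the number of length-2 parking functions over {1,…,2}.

#PF = (3−2)·3^(2−1) = 1 · 3 = 3 [KW]
E.g. (1,1) → sorted (1,1): b_i ≤ i ∀i, a PF.

3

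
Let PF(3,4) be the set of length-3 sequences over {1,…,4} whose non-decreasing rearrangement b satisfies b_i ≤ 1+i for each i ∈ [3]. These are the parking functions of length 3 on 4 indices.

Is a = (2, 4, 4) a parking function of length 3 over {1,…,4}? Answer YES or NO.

Sorted: b = (2, 4, 4).
  b_1=2 ≤ 2
  b_2=4 > 3
  fails at i=2 ⇒ NO

NO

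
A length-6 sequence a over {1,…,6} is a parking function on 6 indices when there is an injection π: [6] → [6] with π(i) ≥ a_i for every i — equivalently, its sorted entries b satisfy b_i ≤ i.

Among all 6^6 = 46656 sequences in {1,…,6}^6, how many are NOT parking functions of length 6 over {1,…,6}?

29849

Count = (6−6+1)·(6+1)^(6−1) = 1 · 16807 = 16807
E.g. (6,4,6,4,6,2) → sorted (2,4,4,6,6,6): b_1=2>1, not a PF.
So 46656 − 16807 = 29849 fail.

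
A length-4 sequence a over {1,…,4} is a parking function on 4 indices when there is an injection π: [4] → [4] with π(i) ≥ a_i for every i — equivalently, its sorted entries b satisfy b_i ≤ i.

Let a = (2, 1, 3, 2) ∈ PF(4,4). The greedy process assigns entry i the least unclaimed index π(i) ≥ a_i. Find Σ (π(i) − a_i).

Σπ = 10 ({1..4} each once); Σa = 2+1+3+2 = 8; disp = 10−8 = 2.

2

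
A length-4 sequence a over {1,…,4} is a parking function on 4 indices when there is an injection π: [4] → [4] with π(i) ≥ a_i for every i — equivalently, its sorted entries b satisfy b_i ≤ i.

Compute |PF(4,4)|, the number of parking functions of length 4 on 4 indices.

Count = 1·5^3 = 1 · 125 = 125 (Pollak)
One tuple (3,1,3,2) → sorted (1,2,3,3): b_i ≤ i ∀i, a PF.

125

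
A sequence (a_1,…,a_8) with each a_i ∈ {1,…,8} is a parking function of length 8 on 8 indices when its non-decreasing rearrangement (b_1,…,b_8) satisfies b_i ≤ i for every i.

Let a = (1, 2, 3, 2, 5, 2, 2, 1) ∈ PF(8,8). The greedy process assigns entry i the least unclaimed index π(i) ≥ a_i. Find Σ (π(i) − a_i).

18

Σπ = 8·9/2 = 36 (π permutes [8]); Σa = 1+2+3+2+5+2+2+1 = 18; disp = 36−18 = 18.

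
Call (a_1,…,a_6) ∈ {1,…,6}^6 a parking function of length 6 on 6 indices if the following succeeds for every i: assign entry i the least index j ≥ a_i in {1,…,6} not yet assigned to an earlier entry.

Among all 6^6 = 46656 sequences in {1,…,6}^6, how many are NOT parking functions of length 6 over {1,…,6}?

Count = (6+1−6)·(6+1)^{6−1} = 1·16807 = 16807 (Konheim–Weiss)
E.g. (6,4,6,5,5,4) → sorted (4,4,5,5,6,6): b_1=4>1, not a PF.
6^6 − 16807 = 46656 − 16807 = 29849

29849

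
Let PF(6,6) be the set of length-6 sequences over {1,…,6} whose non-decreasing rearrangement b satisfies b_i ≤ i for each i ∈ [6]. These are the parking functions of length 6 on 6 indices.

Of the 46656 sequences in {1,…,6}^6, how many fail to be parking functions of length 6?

Count = (6−6+1)·(6+1)^(6−1) = 1 · 16807 = 16807 [KW]
Example (3,3,6,3,2,6) → sorted (2,3,3,3,6,6): b_1=2>1, not a PF.
Total 46656; non-PF = 46656−16807 = 29849

29849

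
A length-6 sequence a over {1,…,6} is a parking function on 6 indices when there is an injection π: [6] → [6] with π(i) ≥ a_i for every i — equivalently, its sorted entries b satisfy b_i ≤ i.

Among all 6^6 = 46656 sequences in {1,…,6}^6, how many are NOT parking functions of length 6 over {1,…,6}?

29849

|PF(6,6)| = (6+1−6)·(6+1)^{6−1} = 1·16807 = 16807 (Konheim–Weiss)
E.g. (3,5,5,5,5,4) → sorted (3,4,5,5,5,5): b_1=3>1, not a PF.
Total 46656; non-PF = 46656−16807 = 29849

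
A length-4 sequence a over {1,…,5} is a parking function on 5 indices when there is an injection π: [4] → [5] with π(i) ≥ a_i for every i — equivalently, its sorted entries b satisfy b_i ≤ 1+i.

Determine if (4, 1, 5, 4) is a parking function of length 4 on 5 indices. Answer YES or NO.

Rearranged: b = (1, 4, 4, 5).
  b_1=1 ≤ 2
  b_2=4 > 3
  fails at i=2 ⇒ NO

NO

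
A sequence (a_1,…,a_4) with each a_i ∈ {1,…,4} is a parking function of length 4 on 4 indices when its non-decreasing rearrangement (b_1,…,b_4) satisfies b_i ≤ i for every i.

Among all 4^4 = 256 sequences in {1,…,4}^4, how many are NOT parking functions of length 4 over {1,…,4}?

131

|PF(4,4)| = (4−4+1)·(4+1)^(4−1) = 1×125 = 125
One tuple (3,3,4,3) → sorted (3,3,3,4): b_1=3>1, not a PF.
So 256 − 125 = 131 fail.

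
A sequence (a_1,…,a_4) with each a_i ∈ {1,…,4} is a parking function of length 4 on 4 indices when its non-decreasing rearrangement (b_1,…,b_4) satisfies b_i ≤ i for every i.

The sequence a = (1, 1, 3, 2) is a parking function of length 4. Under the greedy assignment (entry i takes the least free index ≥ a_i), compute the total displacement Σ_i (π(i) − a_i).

3

Σπ = 4·5/2 = 10 (π permutes [4]); Σa = 1+1+3+2 = 7; disp = 10−7 = 3.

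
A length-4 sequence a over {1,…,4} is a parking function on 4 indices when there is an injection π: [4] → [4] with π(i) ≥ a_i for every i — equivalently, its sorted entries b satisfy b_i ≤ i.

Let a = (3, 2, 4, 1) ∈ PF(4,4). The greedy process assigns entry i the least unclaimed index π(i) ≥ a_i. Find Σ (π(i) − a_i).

0

Σπ = 4·5/2 = 10 (π permutes [4]); Σa = 3+2+4+1 = 10; disp = 10−10 = 0.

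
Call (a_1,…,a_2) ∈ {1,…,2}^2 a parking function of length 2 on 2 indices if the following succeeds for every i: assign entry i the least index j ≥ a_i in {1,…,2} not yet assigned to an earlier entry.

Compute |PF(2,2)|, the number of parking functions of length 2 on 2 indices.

3

#PF = (3−2)·3^(2−1) = 1×3 = 3 (Konheim–Weiss)
Example (1,2) → sorted (1,2): b_i ≤ i ∀i, a PF.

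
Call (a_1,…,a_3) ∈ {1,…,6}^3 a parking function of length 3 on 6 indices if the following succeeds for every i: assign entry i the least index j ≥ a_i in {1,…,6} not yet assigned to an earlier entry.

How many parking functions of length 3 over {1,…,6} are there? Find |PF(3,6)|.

196

|PF(3,6)| = (7−3)·7^(3−1) = 4 · 49 = 196 (Pollak)
Example (3,1,4) → sorted (1,3,4): b_i ≤ 3+i ∀i, a PF.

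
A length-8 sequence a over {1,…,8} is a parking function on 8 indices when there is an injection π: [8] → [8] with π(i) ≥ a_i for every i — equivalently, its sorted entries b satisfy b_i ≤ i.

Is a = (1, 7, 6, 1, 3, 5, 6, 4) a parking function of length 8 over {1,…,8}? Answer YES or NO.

Rearranged: b = (1, 1, 3, 4, 5, 6, 6, 7).
  b_1=1 ≤ 1
  b_2=1 ≤ 2
  b_3=3 ≤ 3
  b_4=4 ≤ 4
  b_5=5 ≤ 5
  b_6=6 ≤ 6
  b_7=6 ≤ 7
  b_8=7 ≤ 8
All bounds hold ⇒ YES

YES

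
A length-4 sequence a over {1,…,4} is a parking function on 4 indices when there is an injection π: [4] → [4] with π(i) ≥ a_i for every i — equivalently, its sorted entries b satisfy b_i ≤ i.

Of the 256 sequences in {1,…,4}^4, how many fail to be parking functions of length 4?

131

|PF| = (4+1−4)·(4+1)^{4−1} = 1 · 125 = 125 (Pollak)
E.g. (2,4,3,4) → sorted (2,3,4,4): b_1=2>1, not a PF.
So 256 − 125 = 131 fail.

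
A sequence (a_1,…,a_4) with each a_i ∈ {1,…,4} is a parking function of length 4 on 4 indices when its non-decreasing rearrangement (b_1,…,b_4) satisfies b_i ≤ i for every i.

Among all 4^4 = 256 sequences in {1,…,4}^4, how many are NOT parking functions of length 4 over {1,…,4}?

131

Count = (4−4+1)·(4+1)^(4−1) = 1 · 125 = 125
E.g. (4,4,3,1) → sorted (1,3,4,4): b_2=3>2, not a PF.
So 256 − 125 = 131 fail.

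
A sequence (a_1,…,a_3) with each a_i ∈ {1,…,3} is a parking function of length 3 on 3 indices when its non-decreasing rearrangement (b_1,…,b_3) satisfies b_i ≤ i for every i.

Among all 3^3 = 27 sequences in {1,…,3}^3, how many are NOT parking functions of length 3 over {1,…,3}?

|PF(3,3)| = 1·4^2 = 1 · 16 = 16 [KW]
Example (3,3,2) → sorted (2,3,3): b_1=2>1, not a PF.
3^3 − 16 = 27 − 16 = 11

11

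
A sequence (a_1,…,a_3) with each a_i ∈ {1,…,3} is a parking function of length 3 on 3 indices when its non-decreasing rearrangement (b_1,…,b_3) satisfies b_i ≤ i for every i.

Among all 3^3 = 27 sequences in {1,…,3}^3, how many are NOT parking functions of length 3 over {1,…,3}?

#PF = (3−3+1)·(3+1)^(3−1) = 1·16 = 16
Check (3,3,3) → sorted (3,3,3): b_1=3>1, not a PF.
So 27 − 16 = 11 fail.

11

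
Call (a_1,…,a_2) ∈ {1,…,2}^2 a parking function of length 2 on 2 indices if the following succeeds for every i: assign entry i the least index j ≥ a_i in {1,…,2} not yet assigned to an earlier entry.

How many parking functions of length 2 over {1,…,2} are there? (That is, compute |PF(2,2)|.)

3

#PF = (3−2)·3^(2−1) = 1·3 = 3 [KW]
E.g. (2,1) → sorted (1,2): b_i ≤ i ∀i, a PF.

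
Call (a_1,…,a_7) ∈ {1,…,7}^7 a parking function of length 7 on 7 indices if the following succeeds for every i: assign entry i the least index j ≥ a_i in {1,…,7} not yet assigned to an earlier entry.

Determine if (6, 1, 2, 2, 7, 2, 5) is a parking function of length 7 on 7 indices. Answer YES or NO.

YES

Order a: b = (1, 2, 2, 2, 5, 6, 7).
  b_1=1 ≤ 1
  b_2=2 ≤ 2
  b_3=2 ≤ 3
  b_4=2 ≤ 4
  b_5=5 ≤ 5
  b_6=6 ≤ 6
  b_7=7 ≤ 7
All bounds hold ⇒ YES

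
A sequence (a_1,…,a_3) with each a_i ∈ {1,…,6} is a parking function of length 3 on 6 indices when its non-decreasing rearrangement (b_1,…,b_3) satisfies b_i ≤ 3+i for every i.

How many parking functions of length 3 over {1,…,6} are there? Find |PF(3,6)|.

|PF| = (6+1−3)·(6+1)^{3−1} = 4×49 = 196 (Pollak)
E.g. (4,4,4) → sorted (4,4,4): b_i ≤ 3+i ∀i, a PF.

196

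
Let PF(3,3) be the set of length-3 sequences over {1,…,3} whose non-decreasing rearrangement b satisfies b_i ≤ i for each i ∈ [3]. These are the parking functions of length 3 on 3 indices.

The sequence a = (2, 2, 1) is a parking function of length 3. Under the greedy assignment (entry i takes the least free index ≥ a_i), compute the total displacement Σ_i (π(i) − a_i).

Σπ = 6 ({1..3} each once); Σa = 2+2+1 = 5; disp = 6−5 = 1.

1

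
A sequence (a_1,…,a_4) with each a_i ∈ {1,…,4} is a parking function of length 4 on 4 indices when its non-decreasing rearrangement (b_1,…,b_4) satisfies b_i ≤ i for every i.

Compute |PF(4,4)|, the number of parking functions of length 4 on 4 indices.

|PF(4,4)| = (4+1−4)·(4+1)^{4−1} = 1×125 = 125 [KW]
Example (1,3,1,3) → sorted (1,1,3,3): b_i ≤ i ∀i, a PF.

125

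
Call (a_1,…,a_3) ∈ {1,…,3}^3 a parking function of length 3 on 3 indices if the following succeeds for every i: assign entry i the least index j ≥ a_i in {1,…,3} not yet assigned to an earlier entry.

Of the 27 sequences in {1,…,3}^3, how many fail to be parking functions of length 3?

|PF| = (3−3+1)·(3+1)^(3−1) = 1·16 = 16
E.g. (3,3,3) → sorted (3,3,3): b_1=3>1, not a PF.
So 27 − 16 = 11 fail.

11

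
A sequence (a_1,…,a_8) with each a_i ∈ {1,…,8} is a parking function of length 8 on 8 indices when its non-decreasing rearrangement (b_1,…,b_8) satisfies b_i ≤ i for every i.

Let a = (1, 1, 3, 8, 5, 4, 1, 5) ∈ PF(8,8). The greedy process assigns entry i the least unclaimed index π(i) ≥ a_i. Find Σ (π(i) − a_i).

8

Σπ = 8·9/2 = 36 (π permutes [8]); Σa = 1+1+3+8+5+4+1+5 = 28; disp = 36−28 = 8.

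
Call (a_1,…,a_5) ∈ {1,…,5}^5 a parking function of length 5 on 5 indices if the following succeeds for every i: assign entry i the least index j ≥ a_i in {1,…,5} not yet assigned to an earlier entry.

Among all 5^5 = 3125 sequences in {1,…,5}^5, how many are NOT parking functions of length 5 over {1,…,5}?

1829

Count = 1·6^4 = 1·1296 = 1296 (Pollak)
One tuple (5,5,5,4,4) → sorted (4,4,5,5,5): b_1=4>1, not a PF.
Total 3125; non-PF = 3125−1296 = 1829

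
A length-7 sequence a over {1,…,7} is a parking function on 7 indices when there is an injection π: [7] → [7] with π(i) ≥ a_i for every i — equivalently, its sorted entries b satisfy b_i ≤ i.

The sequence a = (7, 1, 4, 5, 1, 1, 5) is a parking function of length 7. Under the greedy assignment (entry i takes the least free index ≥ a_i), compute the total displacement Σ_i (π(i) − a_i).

4

Σπ = 7·8/2 = 28 (π permutes [7]); Σa = 7+1+4+5+1+1+5 = 24; disp = 28−24 = 4.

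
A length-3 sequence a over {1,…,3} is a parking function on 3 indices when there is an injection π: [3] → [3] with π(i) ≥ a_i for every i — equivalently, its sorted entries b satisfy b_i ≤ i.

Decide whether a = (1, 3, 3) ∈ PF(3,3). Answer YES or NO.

NO

Sorted: b = (1, 3, 3).
  b_1=1 ≤ 1
  b_2=3 > 2
  fails at i=2 ⇒ NO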